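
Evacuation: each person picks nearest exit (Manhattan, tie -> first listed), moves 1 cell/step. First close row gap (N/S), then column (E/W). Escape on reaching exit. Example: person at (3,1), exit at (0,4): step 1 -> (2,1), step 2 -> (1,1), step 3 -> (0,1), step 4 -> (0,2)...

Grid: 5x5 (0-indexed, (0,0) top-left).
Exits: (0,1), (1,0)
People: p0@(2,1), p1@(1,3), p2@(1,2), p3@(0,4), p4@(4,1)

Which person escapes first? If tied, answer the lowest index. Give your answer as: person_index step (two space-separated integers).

Step 1: p0:(2,1)->(1,1) | p1:(1,3)->(0,3) | p2:(1,2)->(0,2) | p3:(0,4)->(0,3) | p4:(4,1)->(3,1)
Step 2: p0:(1,1)->(0,1)->EXIT | p1:(0,3)->(0,2) | p2:(0,2)->(0,1)->EXIT | p3:(0,3)->(0,2) | p4:(3,1)->(2,1)
Step 3: p0:escaped | p1:(0,2)->(0,1)->EXIT | p2:escaped | p3:(0,2)->(0,1)->EXIT | p4:(2,1)->(1,1)
Step 4: p0:escaped | p1:escaped | p2:escaped | p3:escaped | p4:(1,1)->(0,1)->EXIT
Exit steps: [2, 3, 2, 3, 4]
First to escape: p0 at step 2

Answer: 0 2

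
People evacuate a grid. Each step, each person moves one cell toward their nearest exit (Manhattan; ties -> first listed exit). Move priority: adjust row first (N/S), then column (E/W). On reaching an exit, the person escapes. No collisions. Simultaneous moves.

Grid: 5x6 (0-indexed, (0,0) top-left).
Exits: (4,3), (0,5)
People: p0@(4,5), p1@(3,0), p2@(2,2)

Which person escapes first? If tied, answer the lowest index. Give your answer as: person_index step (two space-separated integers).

Answer: 0 2

Derivation:
Step 1: p0:(4,5)->(4,4) | p1:(3,0)->(4,0) | p2:(2,2)->(3,2)
Step 2: p0:(4,4)->(4,3)->EXIT | p1:(4,0)->(4,1) | p2:(3,2)->(4,2)
Step 3: p0:escaped | p1:(4,1)->(4,2) | p2:(4,2)->(4,3)->EXIT
Step 4: p0:escaped | p1:(4,2)->(4,3)->EXIT | p2:escaped
Exit steps: [2, 4, 3]
First to escape: p0 at step 2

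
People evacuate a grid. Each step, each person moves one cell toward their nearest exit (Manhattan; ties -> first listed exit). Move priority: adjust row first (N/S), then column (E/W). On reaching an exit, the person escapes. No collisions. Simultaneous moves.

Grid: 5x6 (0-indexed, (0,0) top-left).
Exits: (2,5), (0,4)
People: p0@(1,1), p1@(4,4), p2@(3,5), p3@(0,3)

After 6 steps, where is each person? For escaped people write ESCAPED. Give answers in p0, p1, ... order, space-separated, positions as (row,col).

Step 1: p0:(1,1)->(0,1) | p1:(4,4)->(3,4) | p2:(3,5)->(2,5)->EXIT | p3:(0,3)->(0,4)->EXIT
Step 2: p0:(0,1)->(0,2) | p1:(3,4)->(2,4) | p2:escaped | p3:escaped
Step 3: p0:(0,2)->(0,3) | p1:(2,4)->(2,5)->EXIT | p2:escaped | p3:escaped
Step 4: p0:(0,3)->(0,4)->EXIT | p1:escaped | p2:escaped | p3:escaped

ESCAPED ESCAPED ESCAPED ESCAPED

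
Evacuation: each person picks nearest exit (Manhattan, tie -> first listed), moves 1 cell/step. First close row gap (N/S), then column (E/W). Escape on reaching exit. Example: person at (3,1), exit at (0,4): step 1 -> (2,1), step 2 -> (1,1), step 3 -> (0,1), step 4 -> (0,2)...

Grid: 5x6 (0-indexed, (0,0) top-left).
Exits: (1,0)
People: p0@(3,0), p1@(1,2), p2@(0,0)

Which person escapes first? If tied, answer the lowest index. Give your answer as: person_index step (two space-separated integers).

Answer: 2 1

Derivation:
Step 1: p0:(3,0)->(2,0) | p1:(1,2)->(1,1) | p2:(0,0)->(1,0)->EXIT
Step 2: p0:(2,0)->(1,0)->EXIT | p1:(1,1)->(1,0)->EXIT | p2:escaped
Exit steps: [2, 2, 1]
First to escape: p2 at step 1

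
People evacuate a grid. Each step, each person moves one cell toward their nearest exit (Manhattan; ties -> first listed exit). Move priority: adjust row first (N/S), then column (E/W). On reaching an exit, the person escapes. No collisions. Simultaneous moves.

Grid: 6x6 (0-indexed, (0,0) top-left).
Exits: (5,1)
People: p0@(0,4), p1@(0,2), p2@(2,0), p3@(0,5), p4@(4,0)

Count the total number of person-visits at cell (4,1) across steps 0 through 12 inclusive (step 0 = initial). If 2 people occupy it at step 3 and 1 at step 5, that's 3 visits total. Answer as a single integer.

Answer: 0

Derivation:
Step 0: p0@(0,4) p1@(0,2) p2@(2,0) p3@(0,5) p4@(4,0) -> at (4,1): 0 [-], cum=0
Step 1: p0@(1,4) p1@(1,2) p2@(3,0) p3@(1,5) p4@(5,0) -> at (4,1): 0 [-], cum=0
Step 2: p0@(2,4) p1@(2,2) p2@(4,0) p3@(2,5) p4@ESC -> at (4,1): 0 [-], cum=0
Step 3: p0@(3,4) p1@(3,2) p2@(5,0) p3@(3,5) p4@ESC -> at (4,1): 0 [-], cum=0
Step 4: p0@(4,4) p1@(4,2) p2@ESC p3@(4,5) p4@ESC -> at (4,1): 0 [-], cum=0
Step 5: p0@(5,4) p1@(5,2) p2@ESC p3@(5,5) p4@ESC -> at (4,1): 0 [-], cum=0
Step 6: p0@(5,3) p1@ESC p2@ESC p3@(5,4) p4@ESC -> at (4,1): 0 [-], cum=0
Step 7: p0@(5,2) p1@ESC p2@ESC p3@(5,3) p4@ESC -> at (4,1): 0 [-], cum=0
Step 8: p0@ESC p1@ESC p2@ESC p3@(5,2) p4@ESC -> at (4,1): 0 [-], cum=0
Step 9: p0@ESC p1@ESC p2@ESC p3@ESC p4@ESC -> at (4,1): 0 [-], cum=0
Total visits = 0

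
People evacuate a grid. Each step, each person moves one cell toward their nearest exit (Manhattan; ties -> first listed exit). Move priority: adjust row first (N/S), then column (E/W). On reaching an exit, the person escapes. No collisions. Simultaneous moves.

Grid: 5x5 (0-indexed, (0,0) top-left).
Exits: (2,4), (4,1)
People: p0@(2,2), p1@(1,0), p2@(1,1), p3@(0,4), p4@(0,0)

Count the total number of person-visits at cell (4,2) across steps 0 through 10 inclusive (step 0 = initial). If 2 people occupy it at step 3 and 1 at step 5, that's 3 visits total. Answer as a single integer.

Answer: 0

Derivation:
Step 0: p0@(2,2) p1@(1,0) p2@(1,1) p3@(0,4) p4@(0,0) -> at (4,2): 0 [-], cum=0
Step 1: p0@(2,3) p1@(2,0) p2@(2,1) p3@(1,4) p4@(1,0) -> at (4,2): 0 [-], cum=0
Step 2: p0@ESC p1@(3,0) p2@(3,1) p3@ESC p4@(2,0) -> at (4,2): 0 [-], cum=0
Step 3: p0@ESC p1@(4,0) p2@ESC p3@ESC p4@(3,0) -> at (4,2): 0 [-], cum=0
Step 4: p0@ESC p1@ESC p2@ESC p3@ESC p4@(4,0) -> at (4,2): 0 [-], cum=0
Step 5: p0@ESC p1@ESC p2@ESC p3@ESC p4@ESC -> at (4,2): 0 [-], cum=0
Total visits = 0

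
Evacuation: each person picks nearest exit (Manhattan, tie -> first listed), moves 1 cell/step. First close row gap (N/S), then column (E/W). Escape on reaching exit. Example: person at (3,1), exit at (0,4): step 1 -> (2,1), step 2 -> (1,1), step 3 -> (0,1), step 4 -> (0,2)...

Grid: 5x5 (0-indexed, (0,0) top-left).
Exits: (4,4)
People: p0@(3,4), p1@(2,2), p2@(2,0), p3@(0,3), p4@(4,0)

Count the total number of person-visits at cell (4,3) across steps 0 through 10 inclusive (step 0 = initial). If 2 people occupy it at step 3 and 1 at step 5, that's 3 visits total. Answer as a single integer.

Answer: 4

Derivation:
Step 0: p0@(3,4) p1@(2,2) p2@(2,0) p3@(0,3) p4@(4,0) -> at (4,3): 0 [-], cum=0
Step 1: p0@ESC p1@(3,2) p2@(3,0) p3@(1,3) p4@(4,1) -> at (4,3): 0 [-], cum=0
Step 2: p0@ESC p1@(4,2) p2@(4,0) p3@(2,3) p4@(4,2) -> at (4,3): 0 [-], cum=0
Step 3: p0@ESC p1@(4,3) p2@(4,1) p3@(3,3) p4@(4,3) -> at (4,3): 2 [p1,p4], cum=2
Step 4: p0@ESC p1@ESC p2@(4,2) p3@(4,3) p4@ESC -> at (4,3): 1 [p3], cum=3
Step 5: p0@ESC p1@ESC p2@(4,3) p3@ESC p4@ESC -> at (4,3): 1 [p2], cum=4
Step 6: p0@ESC p1@ESC p2@ESC p3@ESC p4@ESC -> at (4,3): 0 [-], cum=4
Total visits = 4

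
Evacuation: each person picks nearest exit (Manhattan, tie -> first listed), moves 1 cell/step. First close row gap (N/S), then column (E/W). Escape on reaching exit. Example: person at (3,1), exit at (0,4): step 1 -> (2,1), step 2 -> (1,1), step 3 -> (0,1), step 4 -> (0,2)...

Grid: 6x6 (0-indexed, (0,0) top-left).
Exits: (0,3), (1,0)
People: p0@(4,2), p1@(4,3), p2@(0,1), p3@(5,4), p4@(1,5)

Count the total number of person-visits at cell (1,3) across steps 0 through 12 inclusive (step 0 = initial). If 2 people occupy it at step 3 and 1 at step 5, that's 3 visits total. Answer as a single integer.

Answer: 1

Derivation:
Step 0: p0@(4,2) p1@(4,3) p2@(0,1) p3@(5,4) p4@(1,5) -> at (1,3): 0 [-], cum=0
Step 1: p0@(3,2) p1@(3,3) p2@(0,2) p3@(4,4) p4@(0,5) -> at (1,3): 0 [-], cum=0
Step 2: p0@(2,2) p1@(2,3) p2@ESC p3@(3,4) p4@(0,4) -> at (1,3): 0 [-], cum=0
Step 3: p0@(1,2) p1@(1,3) p2@ESC p3@(2,4) p4@ESC -> at (1,3): 1 [p1], cum=1
Step 4: p0@(0,2) p1@ESC p2@ESC p3@(1,4) p4@ESC -> at (1,3): 0 [-], cum=1
Step 5: p0@ESC p1@ESC p2@ESC p3@(0,4) p4@ESC -> at (1,3): 0 [-], cum=1
Step 6: p0@ESC p1@ESC p2@ESC p3@ESC p4@ESC -> at (1,3): 0 [-], cum=1
Total visits = 1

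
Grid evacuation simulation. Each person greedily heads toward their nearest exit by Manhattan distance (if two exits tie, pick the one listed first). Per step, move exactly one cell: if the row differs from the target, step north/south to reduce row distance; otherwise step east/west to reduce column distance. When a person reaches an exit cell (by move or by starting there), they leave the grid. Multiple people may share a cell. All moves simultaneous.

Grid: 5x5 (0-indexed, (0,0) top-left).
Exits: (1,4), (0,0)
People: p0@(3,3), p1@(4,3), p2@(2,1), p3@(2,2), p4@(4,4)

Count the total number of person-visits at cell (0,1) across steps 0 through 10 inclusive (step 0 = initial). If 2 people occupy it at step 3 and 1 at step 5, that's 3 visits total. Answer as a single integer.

Answer: 1

Derivation:
Step 0: p0@(3,3) p1@(4,3) p2@(2,1) p3@(2,2) p4@(4,4) -> at (0,1): 0 [-], cum=0
Step 1: p0@(2,3) p1@(3,3) p2@(1,1) p3@(1,2) p4@(3,4) -> at (0,1): 0 [-], cum=0
Step 2: p0@(1,3) p1@(2,3) p2@(0,1) p3@(1,3) p4@(2,4) -> at (0,1): 1 [p2], cum=1
Step 3: p0@ESC p1@(1,3) p2@ESC p3@ESC p4@ESC -> at (0,1): 0 [-], cum=1
Step 4: p0@ESC p1@ESC p2@ESC p3@ESC p4@ESC -> at (0,1): 0 [-], cum=1
Total visits = 1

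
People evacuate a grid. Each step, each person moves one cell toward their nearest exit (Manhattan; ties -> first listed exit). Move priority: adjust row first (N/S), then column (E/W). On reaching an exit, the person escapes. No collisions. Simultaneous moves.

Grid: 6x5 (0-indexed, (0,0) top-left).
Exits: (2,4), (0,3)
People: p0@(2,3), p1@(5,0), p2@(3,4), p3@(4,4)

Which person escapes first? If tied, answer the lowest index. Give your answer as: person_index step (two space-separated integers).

Step 1: p0:(2,3)->(2,4)->EXIT | p1:(5,0)->(4,0) | p2:(3,4)->(2,4)->EXIT | p3:(4,4)->(3,4)
Step 2: p0:escaped | p1:(4,0)->(3,0) | p2:escaped | p3:(3,4)->(2,4)->EXIT
Step 3: p0:escaped | p1:(3,0)->(2,0) | p2:escaped | p3:escaped
Step 4: p0:escaped | p1:(2,0)->(2,1) | p2:escaped | p3:escaped
Step 5: p0:escaped | p1:(2,1)->(2,2) | p2:escaped | p3:escaped
Step 6: p0:escaped | p1:(2,2)->(2,3) | p2:escaped | p3:escaped
Step 7: p0:escaped | p1:(2,3)->(2,4)->EXIT | p2:escaped | p3:escaped
Exit steps: [1, 7, 1, 2]
First to escape: p0 at step 1

Answer: 0 1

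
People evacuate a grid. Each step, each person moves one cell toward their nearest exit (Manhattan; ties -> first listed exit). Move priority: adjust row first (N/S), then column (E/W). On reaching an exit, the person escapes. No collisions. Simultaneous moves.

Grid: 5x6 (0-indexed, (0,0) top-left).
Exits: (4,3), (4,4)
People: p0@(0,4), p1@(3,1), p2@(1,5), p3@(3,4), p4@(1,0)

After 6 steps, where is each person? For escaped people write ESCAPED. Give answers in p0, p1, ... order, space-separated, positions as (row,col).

Step 1: p0:(0,4)->(1,4) | p1:(3,1)->(4,1) | p2:(1,5)->(2,5) | p3:(3,4)->(4,4)->EXIT | p4:(1,0)->(2,0)
Step 2: p0:(1,4)->(2,4) | p1:(4,1)->(4,2) | p2:(2,5)->(3,5) | p3:escaped | p4:(2,0)->(3,0)
Step 3: p0:(2,4)->(3,4) | p1:(4,2)->(4,3)->EXIT | p2:(3,5)->(4,5) | p3:escaped | p4:(3,0)->(4,0)
Step 4: p0:(3,4)->(4,4)->EXIT | p1:escaped | p2:(4,5)->(4,4)->EXIT | p3:escaped | p4:(4,0)->(4,1)
Step 5: p0:escaped | p1:escaped | p2:escaped | p3:escaped | p4:(4,1)->(4,2)
Step 6: p0:escaped | p1:escaped | p2:escaped | p3:escaped | p4:(4,2)->(4,3)->EXIT

ESCAPED ESCAPED ESCAPED ESCAPED ESCAPED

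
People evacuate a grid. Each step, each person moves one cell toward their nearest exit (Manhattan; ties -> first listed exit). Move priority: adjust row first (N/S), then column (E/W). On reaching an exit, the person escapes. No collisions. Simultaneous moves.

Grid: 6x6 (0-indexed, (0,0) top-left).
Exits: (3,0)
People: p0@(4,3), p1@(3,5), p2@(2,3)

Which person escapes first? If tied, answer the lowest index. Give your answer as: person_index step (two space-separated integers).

Step 1: p0:(4,3)->(3,3) | p1:(3,5)->(3,4) | p2:(2,3)->(3,3)
Step 2: p0:(3,3)->(3,2) | p1:(3,4)->(3,3) | p2:(3,3)->(3,2)
Step 3: p0:(3,2)->(3,1) | p1:(3,3)->(3,2) | p2:(3,2)->(3,1)
Step 4: p0:(3,1)->(3,0)->EXIT | p1:(3,2)->(3,1) | p2:(3,1)->(3,0)->EXIT
Step 5: p0:escaped | p1:(3,1)->(3,0)->EXIT | p2:escaped
Exit steps: [4, 5, 4]
First to escape: p0 at step 4

Answer: 0 4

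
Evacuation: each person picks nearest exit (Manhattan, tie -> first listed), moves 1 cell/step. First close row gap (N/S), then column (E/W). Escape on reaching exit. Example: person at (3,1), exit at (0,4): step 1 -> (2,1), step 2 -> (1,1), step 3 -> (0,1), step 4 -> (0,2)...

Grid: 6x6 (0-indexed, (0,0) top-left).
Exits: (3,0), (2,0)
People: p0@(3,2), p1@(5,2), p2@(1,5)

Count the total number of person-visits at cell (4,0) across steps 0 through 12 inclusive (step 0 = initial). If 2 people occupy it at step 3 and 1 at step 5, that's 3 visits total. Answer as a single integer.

Answer: 0

Derivation:
Step 0: p0@(3,2) p1@(5,2) p2@(1,5) -> at (4,0): 0 [-], cum=0
Step 1: p0@(3,1) p1@(4,2) p2@(2,5) -> at (4,0): 0 [-], cum=0
Step 2: p0@ESC p1@(3,2) p2@(2,4) -> at (4,0): 0 [-], cum=0
Step 3: p0@ESC p1@(3,1) p2@(2,3) -> at (4,0): 0 [-], cum=0
Step 4: p0@ESC p1@ESC p2@(2,2) -> at (4,0): 0 [-], cum=0
Step 5: p0@ESC p1@ESC p2@(2,1) -> at (4,0): 0 [-], cum=0
Step 6: p0@ESC p1@ESC p2@ESC -> at (4,0): 0 [-], cum=0
Total visits = 0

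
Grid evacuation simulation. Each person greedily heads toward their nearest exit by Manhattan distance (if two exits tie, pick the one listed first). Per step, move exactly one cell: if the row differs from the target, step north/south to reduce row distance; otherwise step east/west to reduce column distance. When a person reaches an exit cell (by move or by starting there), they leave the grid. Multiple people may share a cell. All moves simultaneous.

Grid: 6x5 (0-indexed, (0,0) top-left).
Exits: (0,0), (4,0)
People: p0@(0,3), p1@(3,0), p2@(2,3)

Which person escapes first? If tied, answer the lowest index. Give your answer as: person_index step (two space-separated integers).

Answer: 1 1

Derivation:
Step 1: p0:(0,3)->(0,2) | p1:(3,0)->(4,0)->EXIT | p2:(2,3)->(1,3)
Step 2: p0:(0,2)->(0,1) | p1:escaped | p2:(1,3)->(0,3)
Step 3: p0:(0,1)->(0,0)->EXIT | p1:escaped | p2:(0,3)->(0,2)
Step 4: p0:escaped | p1:escaped | p2:(0,2)->(0,1)
Step 5: p0:escaped | p1:escaped | p2:(0,1)->(0,0)->EXIT
Exit steps: [3, 1, 5]
First to escape: p1 at step 1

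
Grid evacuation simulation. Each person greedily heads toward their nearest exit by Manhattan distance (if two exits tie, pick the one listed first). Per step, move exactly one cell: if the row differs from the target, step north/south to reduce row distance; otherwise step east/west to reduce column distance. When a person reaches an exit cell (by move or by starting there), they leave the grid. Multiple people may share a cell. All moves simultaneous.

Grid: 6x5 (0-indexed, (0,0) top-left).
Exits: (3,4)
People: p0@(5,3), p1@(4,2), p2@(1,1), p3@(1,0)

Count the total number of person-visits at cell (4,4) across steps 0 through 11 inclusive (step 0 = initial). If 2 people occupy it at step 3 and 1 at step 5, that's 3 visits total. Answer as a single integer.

Step 0: p0@(5,3) p1@(4,2) p2@(1,1) p3@(1,0) -> at (4,4): 0 [-], cum=0
Step 1: p0@(4,3) p1@(3,2) p2@(2,1) p3@(2,0) -> at (4,4): 0 [-], cum=0
Step 2: p0@(3,3) p1@(3,3) p2@(3,1) p3@(3,0) -> at (4,4): 0 [-], cum=0
Step 3: p0@ESC p1@ESC p2@(3,2) p3@(3,1) -> at (4,4): 0 [-], cum=0
Step 4: p0@ESC p1@ESC p2@(3,3) p3@(3,2) -> at (4,4): 0 [-], cum=0
Step 5: p0@ESC p1@ESC p2@ESC p3@(3,3) -> at (4,4): 0 [-], cum=0
Step 6: p0@ESC p1@ESC p2@ESC p3@ESC -> at (4,4): 0 [-], cum=0
Total visits = 0

Answer: 0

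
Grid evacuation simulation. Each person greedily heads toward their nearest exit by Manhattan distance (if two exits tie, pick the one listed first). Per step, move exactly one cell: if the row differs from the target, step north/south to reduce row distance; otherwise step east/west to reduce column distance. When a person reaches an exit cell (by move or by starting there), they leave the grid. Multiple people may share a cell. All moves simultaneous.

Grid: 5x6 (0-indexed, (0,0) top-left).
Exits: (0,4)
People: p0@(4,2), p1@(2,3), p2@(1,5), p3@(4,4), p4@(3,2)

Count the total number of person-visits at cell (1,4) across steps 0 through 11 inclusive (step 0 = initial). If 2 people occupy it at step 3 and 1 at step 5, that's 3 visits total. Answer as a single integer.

Answer: 1

Derivation:
Step 0: p0@(4,2) p1@(2,3) p2@(1,5) p3@(4,4) p4@(3,2) -> at (1,4): 0 [-], cum=0
Step 1: p0@(3,2) p1@(1,3) p2@(0,5) p3@(3,4) p4@(2,2) -> at (1,4): 0 [-], cum=0
Step 2: p0@(2,2) p1@(0,3) p2@ESC p3@(2,4) p4@(1,2) -> at (1,4): 0 [-], cum=0
Step 3: p0@(1,2) p1@ESC p2@ESC p3@(1,4) p4@(0,2) -> at (1,4): 1 [p3], cum=1
Step 4: p0@(0,2) p1@ESC p2@ESC p3@ESC p4@(0,3) -> at (1,4): 0 [-], cum=1
Step 5: p0@(0,3) p1@ESC p2@ESC p3@ESC p4@ESC -> at (1,4): 0 [-], cum=1
Step 6: p0@ESC p1@ESC p2@ESC p3@ESC p4@ESC -> at (1,4): 0 [-], cum=1
Total visits = 1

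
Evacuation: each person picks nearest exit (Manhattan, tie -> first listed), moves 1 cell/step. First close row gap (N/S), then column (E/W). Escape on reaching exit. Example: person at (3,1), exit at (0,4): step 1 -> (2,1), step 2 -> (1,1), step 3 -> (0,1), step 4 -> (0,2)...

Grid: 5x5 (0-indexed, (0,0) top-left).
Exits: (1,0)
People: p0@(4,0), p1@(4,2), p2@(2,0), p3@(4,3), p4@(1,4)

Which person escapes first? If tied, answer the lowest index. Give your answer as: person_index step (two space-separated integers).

Answer: 2 1

Derivation:
Step 1: p0:(4,0)->(3,0) | p1:(4,2)->(3,2) | p2:(2,0)->(1,0)->EXIT | p3:(4,3)->(3,3) | p4:(1,4)->(1,3)
Step 2: p0:(3,0)->(2,0) | p1:(3,2)->(2,2) | p2:escaped | p3:(3,3)->(2,3) | p4:(1,3)->(1,2)
Step 3: p0:(2,0)->(1,0)->EXIT | p1:(2,2)->(1,2) | p2:escaped | p3:(2,3)->(1,3) | p4:(1,2)->(1,1)
Step 4: p0:escaped | p1:(1,2)->(1,1) | p2:escaped | p3:(1,3)->(1,2) | p4:(1,1)->(1,0)->EXIT
Step 5: p0:escaped | p1:(1,1)->(1,0)->EXIT | p2:escaped | p3:(1,2)->(1,1) | p4:escaped
Step 6: p0:escaped | p1:escaped | p2:escaped | p3:(1,1)->(1,0)->EXIT | p4:escaped
Exit steps: [3, 5, 1, 6, 4]
First to escape: p2 at step 1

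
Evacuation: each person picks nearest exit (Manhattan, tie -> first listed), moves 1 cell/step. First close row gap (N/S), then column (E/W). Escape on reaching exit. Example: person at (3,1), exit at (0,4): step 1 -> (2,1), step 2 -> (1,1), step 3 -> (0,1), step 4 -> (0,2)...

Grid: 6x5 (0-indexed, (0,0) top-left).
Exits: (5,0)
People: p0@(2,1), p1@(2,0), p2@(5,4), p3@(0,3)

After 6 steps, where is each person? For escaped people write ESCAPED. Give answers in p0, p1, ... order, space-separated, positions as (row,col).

Step 1: p0:(2,1)->(3,1) | p1:(2,0)->(3,0) | p2:(5,4)->(5,3) | p3:(0,3)->(1,3)
Step 2: p0:(3,1)->(4,1) | p1:(3,0)->(4,0) | p2:(5,3)->(5,2) | p3:(1,3)->(2,3)
Step 3: p0:(4,1)->(5,1) | p1:(4,0)->(5,0)->EXIT | p2:(5,2)->(5,1) | p3:(2,3)->(3,3)
Step 4: p0:(5,1)->(5,0)->EXIT | p1:escaped | p2:(5,1)->(5,0)->EXIT | p3:(3,3)->(4,3)
Step 5: p0:escaped | p1:escaped | p2:escaped | p3:(4,3)->(5,3)
Step 6: p0:escaped | p1:escaped | p2:escaped | p3:(5,3)->(5,2)

ESCAPED ESCAPED ESCAPED (5,2)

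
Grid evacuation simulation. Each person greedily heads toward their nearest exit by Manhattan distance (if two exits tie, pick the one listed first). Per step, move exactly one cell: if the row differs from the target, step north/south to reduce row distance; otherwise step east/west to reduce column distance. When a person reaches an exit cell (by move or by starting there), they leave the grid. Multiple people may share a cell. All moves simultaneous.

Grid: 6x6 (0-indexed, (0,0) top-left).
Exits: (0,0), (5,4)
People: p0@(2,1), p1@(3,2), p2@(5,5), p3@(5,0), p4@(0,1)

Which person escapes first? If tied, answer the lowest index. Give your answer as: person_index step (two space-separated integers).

Step 1: p0:(2,1)->(1,1) | p1:(3,2)->(4,2) | p2:(5,5)->(5,4)->EXIT | p3:(5,0)->(5,1) | p4:(0,1)->(0,0)->EXIT
Step 2: p0:(1,1)->(0,1) | p1:(4,2)->(5,2) | p2:escaped | p3:(5,1)->(5,2) | p4:escaped
Step 3: p0:(0,1)->(0,0)->EXIT | p1:(5,2)->(5,3) | p2:escaped | p3:(5,2)->(5,3) | p4:escaped
Step 4: p0:escaped | p1:(5,3)->(5,4)->EXIT | p2:escaped | p3:(5,3)->(5,4)->EXIT | p4:escaped
Exit steps: [3, 4, 1, 4, 1]
First to escape: p2 at step 1

Answer: 2 1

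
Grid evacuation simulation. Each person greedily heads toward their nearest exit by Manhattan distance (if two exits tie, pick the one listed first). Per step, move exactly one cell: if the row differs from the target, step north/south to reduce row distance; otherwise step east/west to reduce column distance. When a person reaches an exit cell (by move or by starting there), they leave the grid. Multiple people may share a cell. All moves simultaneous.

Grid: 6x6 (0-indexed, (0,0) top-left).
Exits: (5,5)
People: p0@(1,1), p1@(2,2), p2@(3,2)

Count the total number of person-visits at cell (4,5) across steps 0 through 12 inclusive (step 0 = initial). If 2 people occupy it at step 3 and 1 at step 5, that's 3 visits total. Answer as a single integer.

Answer: 0

Derivation:
Step 0: p0@(1,1) p1@(2,2) p2@(3,2) -> at (4,5): 0 [-], cum=0
Step 1: p0@(2,1) p1@(3,2) p2@(4,2) -> at (4,5): 0 [-], cum=0
Step 2: p0@(3,1) p1@(4,2) p2@(5,2) -> at (4,5): 0 [-], cum=0
Step 3: p0@(4,1) p1@(5,2) p2@(5,3) -> at (4,5): 0 [-], cum=0
Step 4: p0@(5,1) p1@(5,3) p2@(5,4) -> at (4,5): 0 [-], cum=0
Step 5: p0@(5,2) p1@(5,4) p2@ESC -> at (4,5): 0 [-], cum=0
Step 6: p0@(5,3) p1@ESC p2@ESC -> at (4,5): 0 [-], cum=0
Step 7: p0@(5,4) p1@ESC p2@ESC -> at (4,5): 0 [-], cum=0
Step 8: p0@ESC p1@ESC p2@ESC -> at (4,5): 0 [-], cum=0
Total visits = 0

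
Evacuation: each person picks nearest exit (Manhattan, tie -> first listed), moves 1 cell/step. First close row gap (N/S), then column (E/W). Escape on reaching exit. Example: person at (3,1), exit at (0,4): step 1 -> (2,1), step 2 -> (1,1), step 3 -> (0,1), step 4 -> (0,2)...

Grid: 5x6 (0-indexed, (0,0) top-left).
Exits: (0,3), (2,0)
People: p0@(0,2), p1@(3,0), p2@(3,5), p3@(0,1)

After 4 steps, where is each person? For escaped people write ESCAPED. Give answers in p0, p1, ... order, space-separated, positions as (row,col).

Step 1: p0:(0,2)->(0,3)->EXIT | p1:(3,0)->(2,0)->EXIT | p2:(3,5)->(2,5) | p3:(0,1)->(0,2)
Step 2: p0:escaped | p1:escaped | p2:(2,5)->(1,5) | p3:(0,2)->(0,3)->EXIT
Step 3: p0:escaped | p1:escaped | p2:(1,5)->(0,5) | p3:escaped
Step 4: p0:escaped | p1:escaped | p2:(0,5)->(0,4) | p3:escaped

ESCAPED ESCAPED (0,4) ESCAPED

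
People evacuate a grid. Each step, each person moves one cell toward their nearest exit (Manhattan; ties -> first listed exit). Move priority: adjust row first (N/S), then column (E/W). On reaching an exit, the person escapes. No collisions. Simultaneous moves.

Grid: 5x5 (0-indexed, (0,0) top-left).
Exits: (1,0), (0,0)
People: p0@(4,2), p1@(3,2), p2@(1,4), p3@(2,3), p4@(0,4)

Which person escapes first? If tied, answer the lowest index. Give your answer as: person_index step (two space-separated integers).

Step 1: p0:(4,2)->(3,2) | p1:(3,2)->(2,2) | p2:(1,4)->(1,3) | p3:(2,3)->(1,3) | p4:(0,4)->(0,3)
Step 2: p0:(3,2)->(2,2) | p1:(2,2)->(1,2) | p2:(1,3)->(1,2) | p3:(1,3)->(1,2) | p4:(0,3)->(0,2)
Step 3: p0:(2,2)->(1,2) | p1:(1,2)->(1,1) | p2:(1,2)->(1,1) | p3:(1,2)->(1,1) | p4:(0,2)->(0,1)
Step 4: p0:(1,2)->(1,1) | p1:(1,1)->(1,0)->EXIT | p2:(1,1)->(1,0)->EXIT | p3:(1,1)->(1,0)->EXIT | p4:(0,1)->(0,0)->EXIT
Step 5: p0:(1,1)->(1,0)->EXIT | p1:escaped | p2:escaped | p3:escaped | p4:escaped
Exit steps: [5, 4, 4, 4, 4]
First to escape: p1 at step 4

Answer: 1 4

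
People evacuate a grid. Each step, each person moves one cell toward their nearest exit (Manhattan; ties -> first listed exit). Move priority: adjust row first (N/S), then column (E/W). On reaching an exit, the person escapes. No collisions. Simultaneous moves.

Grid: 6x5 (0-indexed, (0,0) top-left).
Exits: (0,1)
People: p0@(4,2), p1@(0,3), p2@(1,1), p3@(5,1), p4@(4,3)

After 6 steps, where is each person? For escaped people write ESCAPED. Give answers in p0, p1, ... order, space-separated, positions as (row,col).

Step 1: p0:(4,2)->(3,2) | p1:(0,3)->(0,2) | p2:(1,1)->(0,1)->EXIT | p3:(5,1)->(4,1) | p4:(4,3)->(3,3)
Step 2: p0:(3,2)->(2,2) | p1:(0,2)->(0,1)->EXIT | p2:escaped | p3:(4,1)->(3,1) | p4:(3,3)->(2,3)
Step 3: p0:(2,2)->(1,2) | p1:escaped | p2:escaped | p3:(3,1)->(2,1) | p4:(2,3)->(1,3)
Step 4: p0:(1,2)->(0,2) | p1:escaped | p2:escaped | p3:(2,1)->(1,1) | p4:(1,3)->(0,3)
Step 5: p0:(0,2)->(0,1)->EXIT | p1:escaped | p2:escaped | p3:(1,1)->(0,1)->EXIT | p4:(0,3)->(0,2)
Step 6: p0:escaped | p1:escaped | p2:escaped | p3:escaped | p4:(0,2)->(0,1)->EXIT

ESCAPED ESCAPED ESCAPED ESCAPED ESCAPED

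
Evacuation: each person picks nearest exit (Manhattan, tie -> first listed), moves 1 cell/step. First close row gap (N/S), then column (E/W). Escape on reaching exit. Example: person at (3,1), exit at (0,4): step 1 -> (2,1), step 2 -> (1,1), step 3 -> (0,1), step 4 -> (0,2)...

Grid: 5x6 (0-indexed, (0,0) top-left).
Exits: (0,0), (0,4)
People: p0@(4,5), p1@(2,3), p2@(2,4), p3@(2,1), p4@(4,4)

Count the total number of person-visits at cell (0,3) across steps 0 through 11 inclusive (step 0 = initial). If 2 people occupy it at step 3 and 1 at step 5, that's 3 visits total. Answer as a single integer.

Step 0: p0@(4,5) p1@(2,3) p2@(2,4) p3@(2,1) p4@(4,4) -> at (0,3): 0 [-], cum=0
Step 1: p0@(3,5) p1@(1,3) p2@(1,4) p3@(1,1) p4@(3,4) -> at (0,3): 0 [-], cum=0
Step 2: p0@(2,5) p1@(0,3) p2@ESC p3@(0,1) p4@(2,4) -> at (0,3): 1 [p1], cum=1
Step 3: p0@(1,5) p1@ESC p2@ESC p3@ESC p4@(1,4) -> at (0,3): 0 [-], cum=1
Step 4: p0@(0,5) p1@ESC p2@ESC p3@ESC p4@ESC -> at (0,3): 0 [-], cum=1
Step 5: p0@ESC p1@ESC p2@ESC p3@ESC p4@ESC -> at (0,3): 0 [-], cum=1
Total visits = 1

Answer: 1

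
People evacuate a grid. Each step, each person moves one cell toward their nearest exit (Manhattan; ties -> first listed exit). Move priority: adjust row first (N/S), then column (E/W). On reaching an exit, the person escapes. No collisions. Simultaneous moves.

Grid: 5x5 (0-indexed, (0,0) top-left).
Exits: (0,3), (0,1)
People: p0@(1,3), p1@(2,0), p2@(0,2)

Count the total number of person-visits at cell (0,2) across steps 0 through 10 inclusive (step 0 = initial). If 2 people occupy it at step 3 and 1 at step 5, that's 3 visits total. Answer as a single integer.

Step 0: p0@(1,3) p1@(2,0) p2@(0,2) -> at (0,2): 1 [p2], cum=1
Step 1: p0@ESC p1@(1,0) p2@ESC -> at (0,2): 0 [-], cum=1
Step 2: p0@ESC p1@(0,0) p2@ESC -> at (0,2): 0 [-], cum=1
Step 3: p0@ESC p1@ESC p2@ESC -> at (0,2): 0 [-], cum=1
Total visits = 1

Answer: 1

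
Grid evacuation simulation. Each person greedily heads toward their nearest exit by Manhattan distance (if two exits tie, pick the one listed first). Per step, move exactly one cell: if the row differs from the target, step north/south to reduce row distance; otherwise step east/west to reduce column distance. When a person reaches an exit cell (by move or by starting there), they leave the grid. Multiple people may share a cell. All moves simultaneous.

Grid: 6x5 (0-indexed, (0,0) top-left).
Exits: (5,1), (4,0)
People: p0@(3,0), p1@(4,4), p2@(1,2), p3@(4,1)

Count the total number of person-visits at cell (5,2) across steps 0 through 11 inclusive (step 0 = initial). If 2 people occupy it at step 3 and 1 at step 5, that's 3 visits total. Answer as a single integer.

Answer: 2

Derivation:
Step 0: p0@(3,0) p1@(4,4) p2@(1,2) p3@(4,1) -> at (5,2): 0 [-], cum=0
Step 1: p0@ESC p1@(5,4) p2@(2,2) p3@ESC -> at (5,2): 0 [-], cum=0
Step 2: p0@ESC p1@(5,3) p2@(3,2) p3@ESC -> at (5,2): 0 [-], cum=0
Step 3: p0@ESC p1@(5,2) p2@(4,2) p3@ESC -> at (5,2): 1 [p1], cum=1
Step 4: p0@ESC p1@ESC p2@(5,2) p3@ESC -> at (5,2): 1 [p2], cum=2
Step 5: p0@ESC p1@ESC p2@ESC p3@ESC -> at (5,2): 0 [-], cum=2
Total visits = 2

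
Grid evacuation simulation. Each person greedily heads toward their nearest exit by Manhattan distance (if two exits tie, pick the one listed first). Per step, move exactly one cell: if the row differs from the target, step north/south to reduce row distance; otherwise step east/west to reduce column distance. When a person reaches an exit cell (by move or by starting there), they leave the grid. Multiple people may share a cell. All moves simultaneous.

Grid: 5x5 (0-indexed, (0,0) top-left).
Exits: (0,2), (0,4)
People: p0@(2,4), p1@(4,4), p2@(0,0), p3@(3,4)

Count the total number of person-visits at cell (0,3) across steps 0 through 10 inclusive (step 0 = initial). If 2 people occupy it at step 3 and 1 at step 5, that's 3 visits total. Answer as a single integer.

Step 0: p0@(2,4) p1@(4,4) p2@(0,0) p3@(3,4) -> at (0,3): 0 [-], cum=0
Step 1: p0@(1,4) p1@(3,4) p2@(0,1) p3@(2,4) -> at (0,3): 0 [-], cum=0
Step 2: p0@ESC p1@(2,4) p2@ESC p3@(1,4) -> at (0,3): 0 [-], cum=0
Step 3: p0@ESC p1@(1,4) p2@ESC p3@ESC -> at (0,3): 0 [-], cum=0
Step 4: p0@ESC p1@ESC p2@ESC p3@ESC -> at (0,3): 0 [-], cum=0
Total visits = 0

Answer: 0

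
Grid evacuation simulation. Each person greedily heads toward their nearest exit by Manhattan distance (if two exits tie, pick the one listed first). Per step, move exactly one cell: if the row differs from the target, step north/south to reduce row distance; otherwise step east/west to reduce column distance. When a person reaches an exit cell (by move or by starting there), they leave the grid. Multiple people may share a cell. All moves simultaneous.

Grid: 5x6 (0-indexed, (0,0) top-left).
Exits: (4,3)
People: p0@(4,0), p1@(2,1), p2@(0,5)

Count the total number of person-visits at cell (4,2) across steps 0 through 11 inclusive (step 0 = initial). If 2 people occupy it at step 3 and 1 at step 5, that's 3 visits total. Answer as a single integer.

Step 0: p0@(4,0) p1@(2,1) p2@(0,5) -> at (4,2): 0 [-], cum=0
Step 1: p0@(4,1) p1@(3,1) p2@(1,5) -> at (4,2): 0 [-], cum=0
Step 2: p0@(4,2) p1@(4,1) p2@(2,5) -> at (4,2): 1 [p0], cum=1
Step 3: p0@ESC p1@(4,2) p2@(3,5) -> at (4,2): 1 [p1], cum=2
Step 4: p0@ESC p1@ESC p2@(4,5) -> at (4,2): 0 [-], cum=2
Step 5: p0@ESC p1@ESC p2@(4,4) -> at (4,2): 0 [-], cum=2
Step 6: p0@ESC p1@ESC p2@ESC -> at (4,2): 0 [-], cum=2
Total visits = 2

Answer: 2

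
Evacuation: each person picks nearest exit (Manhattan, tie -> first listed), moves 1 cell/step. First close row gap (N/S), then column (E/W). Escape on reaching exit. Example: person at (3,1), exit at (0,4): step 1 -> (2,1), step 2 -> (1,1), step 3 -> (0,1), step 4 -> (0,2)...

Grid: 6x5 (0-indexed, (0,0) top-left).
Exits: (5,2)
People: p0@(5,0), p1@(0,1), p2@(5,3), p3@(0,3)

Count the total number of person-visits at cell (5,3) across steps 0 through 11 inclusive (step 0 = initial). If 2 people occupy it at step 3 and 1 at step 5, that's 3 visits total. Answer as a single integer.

Step 0: p0@(5,0) p1@(0,1) p2@(5,3) p3@(0,3) -> at (5,3): 1 [p2], cum=1
Step 1: p0@(5,1) p1@(1,1) p2@ESC p3@(1,3) -> at (5,3): 0 [-], cum=1
Step 2: p0@ESC p1@(2,1) p2@ESC p3@(2,3) -> at (5,3): 0 [-], cum=1
Step 3: p0@ESC p1@(3,1) p2@ESC p3@(3,3) -> at (5,3): 0 [-], cum=1
Step 4: p0@ESC p1@(4,1) p2@ESC p3@(4,3) -> at (5,3): 0 [-], cum=1
Step 5: p0@ESC p1@(5,1) p2@ESC p3@(5,3) -> at (5,3): 1 [p3], cum=2
Step 6: p0@ESC p1@ESC p2@ESC p3@ESC -> at (5,3): 0 [-], cum=2
Total visits = 2

Answer: 2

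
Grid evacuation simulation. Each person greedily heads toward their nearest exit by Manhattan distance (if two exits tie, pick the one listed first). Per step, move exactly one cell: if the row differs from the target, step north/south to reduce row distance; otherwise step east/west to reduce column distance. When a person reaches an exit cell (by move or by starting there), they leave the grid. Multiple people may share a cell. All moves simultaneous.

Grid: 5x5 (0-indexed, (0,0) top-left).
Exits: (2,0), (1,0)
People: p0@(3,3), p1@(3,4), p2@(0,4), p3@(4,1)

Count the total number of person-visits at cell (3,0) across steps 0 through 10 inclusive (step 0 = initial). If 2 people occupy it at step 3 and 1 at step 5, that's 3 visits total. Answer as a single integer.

Answer: 0

Derivation:
Step 0: p0@(3,3) p1@(3,4) p2@(0,4) p3@(4,1) -> at (3,0): 0 [-], cum=0
Step 1: p0@(2,3) p1@(2,4) p2@(1,4) p3@(3,1) -> at (3,0): 0 [-], cum=0
Step 2: p0@(2,2) p1@(2,3) p2@(1,3) p3@(2,1) -> at (3,0): 0 [-], cum=0
Step 3: p0@(2,1) p1@(2,2) p2@(1,2) p3@ESC -> at (3,0): 0 [-], cum=0
Step 4: p0@ESC p1@(2,1) p2@(1,1) p3@ESC -> at (3,0): 0 [-], cum=0
Step 5: p0@ESC p1@ESC p2@ESC p3@ESC -> at (3,0): 0 [-], cum=0
Total visits = 0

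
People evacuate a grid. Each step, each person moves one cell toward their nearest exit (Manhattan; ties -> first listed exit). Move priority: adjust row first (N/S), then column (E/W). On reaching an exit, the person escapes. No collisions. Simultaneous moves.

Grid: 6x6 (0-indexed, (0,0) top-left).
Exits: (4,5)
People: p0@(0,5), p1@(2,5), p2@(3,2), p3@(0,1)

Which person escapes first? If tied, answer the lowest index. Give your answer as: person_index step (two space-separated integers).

Answer: 1 2

Derivation:
Step 1: p0:(0,5)->(1,5) | p1:(2,5)->(3,5) | p2:(3,2)->(4,2) | p3:(0,1)->(1,1)
Step 2: p0:(1,5)->(2,5) | p1:(3,5)->(4,5)->EXIT | p2:(4,2)->(4,3) | p3:(1,1)->(2,1)
Step 3: p0:(2,5)->(3,5) | p1:escaped | p2:(4,3)->(4,4) | p3:(2,1)->(3,1)
Step 4: p0:(3,5)->(4,5)->EXIT | p1:escaped | p2:(4,4)->(4,5)->EXIT | p3:(3,1)->(4,1)
Step 5: p0:escaped | p1:escaped | p2:escaped | p3:(4,1)->(4,2)
Step 6: p0:escaped | p1:escaped | p2:escaped | p3:(4,2)->(4,3)
Step 7: p0:escaped | p1:escaped | p2:escaped | p3:(4,3)->(4,4)
Step 8: p0:escaped | p1:escaped | p2:escaped | p3:(4,4)->(4,5)->EXIT
Exit steps: [4, 2, 4, 8]
First to escape: p1 at step 2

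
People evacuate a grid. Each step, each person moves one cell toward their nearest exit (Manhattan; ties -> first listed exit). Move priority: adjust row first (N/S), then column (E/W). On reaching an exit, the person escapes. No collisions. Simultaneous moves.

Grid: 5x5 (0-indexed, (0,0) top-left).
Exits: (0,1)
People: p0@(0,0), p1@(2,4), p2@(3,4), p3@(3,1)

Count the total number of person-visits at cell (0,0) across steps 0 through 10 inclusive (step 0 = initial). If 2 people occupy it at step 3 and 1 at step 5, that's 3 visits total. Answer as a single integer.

Answer: 1

Derivation:
Step 0: p0@(0,0) p1@(2,4) p2@(3,4) p3@(3,1) -> at (0,0): 1 [p0], cum=1
Step 1: p0@ESC p1@(1,4) p2@(2,4) p3@(2,1) -> at (0,0): 0 [-], cum=1
Step 2: p0@ESC p1@(0,4) p2@(1,4) p3@(1,1) -> at (0,0): 0 [-], cum=1
Step 3: p0@ESC p1@(0,3) p2@(0,4) p3@ESC -> at (0,0): 0 [-], cum=1
Step 4: p0@ESC p1@(0,2) p2@(0,3) p3@ESC -> at (0,0): 0 [-], cum=1
Step 5: p0@ESC p1@ESC p2@(0,2) p3@ESC -> at (0,0): 0 [-], cum=1
Step 6: p0@ESC p1@ESC p2@ESC p3@ESC -> at (0,0): 0 [-], cum=1
Total visits = 1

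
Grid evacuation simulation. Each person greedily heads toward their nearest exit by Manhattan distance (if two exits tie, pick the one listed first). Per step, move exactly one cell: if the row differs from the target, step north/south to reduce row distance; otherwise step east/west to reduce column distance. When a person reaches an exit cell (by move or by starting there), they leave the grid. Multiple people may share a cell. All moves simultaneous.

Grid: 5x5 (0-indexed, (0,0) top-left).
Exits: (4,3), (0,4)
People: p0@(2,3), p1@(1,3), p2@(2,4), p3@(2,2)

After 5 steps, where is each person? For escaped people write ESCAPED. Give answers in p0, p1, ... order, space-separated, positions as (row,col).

Step 1: p0:(2,3)->(3,3) | p1:(1,3)->(0,3) | p2:(2,4)->(1,4) | p3:(2,2)->(3,2)
Step 2: p0:(3,3)->(4,3)->EXIT | p1:(0,3)->(0,4)->EXIT | p2:(1,4)->(0,4)->EXIT | p3:(3,2)->(4,2)
Step 3: p0:escaped | p1:escaped | p2:escaped | p3:(4,2)->(4,3)->EXIT

ESCAPED ESCAPED ESCAPED ESCAPED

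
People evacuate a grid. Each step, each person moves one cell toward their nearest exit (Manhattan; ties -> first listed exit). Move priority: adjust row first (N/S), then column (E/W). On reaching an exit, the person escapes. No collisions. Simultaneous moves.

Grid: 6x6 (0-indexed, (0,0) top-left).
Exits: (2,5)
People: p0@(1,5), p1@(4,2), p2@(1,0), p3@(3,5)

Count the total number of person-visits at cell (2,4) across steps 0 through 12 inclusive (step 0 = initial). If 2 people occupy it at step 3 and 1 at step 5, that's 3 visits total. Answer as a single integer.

Step 0: p0@(1,5) p1@(4,2) p2@(1,0) p3@(3,5) -> at (2,4): 0 [-], cum=0
Step 1: p0@ESC p1@(3,2) p2@(2,0) p3@ESC -> at (2,4): 0 [-], cum=0
Step 2: p0@ESC p1@(2,2) p2@(2,1) p3@ESC -> at (2,4): 0 [-], cum=0
Step 3: p0@ESC p1@(2,3) p2@(2,2) p3@ESC -> at (2,4): 0 [-], cum=0
Step 4: p0@ESC p1@(2,4) p2@(2,3) p3@ESC -> at (2,4): 1 [p1], cum=1
Step 5: p0@ESC p1@ESC p2@(2,4) p3@ESC -> at (2,4): 1 [p2], cum=2
Step 6: p0@ESC p1@ESC p2@ESC p3@ESC -> at (2,4): 0 [-], cum=2
Total visits = 2

Answer: 2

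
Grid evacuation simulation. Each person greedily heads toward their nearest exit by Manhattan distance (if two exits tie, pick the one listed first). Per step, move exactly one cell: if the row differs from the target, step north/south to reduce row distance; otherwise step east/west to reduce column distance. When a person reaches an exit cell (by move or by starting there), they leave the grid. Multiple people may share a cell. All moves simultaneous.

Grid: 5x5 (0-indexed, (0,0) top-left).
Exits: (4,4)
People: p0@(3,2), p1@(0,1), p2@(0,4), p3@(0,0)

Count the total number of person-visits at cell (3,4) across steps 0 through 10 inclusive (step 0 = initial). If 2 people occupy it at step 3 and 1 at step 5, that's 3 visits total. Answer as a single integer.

Answer: 1

Derivation:
Step 0: p0@(3,2) p1@(0,1) p2@(0,4) p3@(0,0) -> at (3,4): 0 [-], cum=0
Step 1: p0@(4,2) p1@(1,1) p2@(1,4) p3@(1,0) -> at (3,4): 0 [-], cum=0
Step 2: p0@(4,3) p1@(2,1) p2@(2,4) p3@(2,0) -> at (3,4): 0 [-], cum=0
Step 3: p0@ESC p1@(3,1) p2@(3,4) p3@(3,0) -> at (3,4): 1 [p2], cum=1
Step 4: p0@ESC p1@(4,1) p2@ESC p3@(4,0) -> at (3,4): 0 [-], cum=1
Step 5: p0@ESC p1@(4,2) p2@ESC p3@(4,1) -> at (3,4): 0 [-], cum=1
Step 6: p0@ESC p1@(4,3) p2@ESC p3@(4,2) -> at (3,4): 0 [-], cum=1
Step 7: p0@ESC p1@ESC p2@ESC p3@(4,3) -> at (3,4): 0 [-], cum=1
Step 8: p0@ESC p1@ESC p2@ESC p3@ESC -> at (3,4): 0 [-], cum=1
Total visits = 1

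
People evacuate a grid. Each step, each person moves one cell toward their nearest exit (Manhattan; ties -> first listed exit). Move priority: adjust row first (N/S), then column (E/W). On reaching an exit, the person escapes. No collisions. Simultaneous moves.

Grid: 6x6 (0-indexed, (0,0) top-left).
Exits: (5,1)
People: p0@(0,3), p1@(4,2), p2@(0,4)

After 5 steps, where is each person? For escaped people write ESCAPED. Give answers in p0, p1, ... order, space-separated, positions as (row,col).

Step 1: p0:(0,3)->(1,3) | p1:(4,2)->(5,2) | p2:(0,4)->(1,4)
Step 2: p0:(1,3)->(2,3) | p1:(5,2)->(5,1)->EXIT | p2:(1,4)->(2,4)
Step 3: p0:(2,3)->(3,3) | p1:escaped | p2:(2,4)->(3,4)
Step 4: p0:(3,3)->(4,3) | p1:escaped | p2:(3,4)->(4,4)
Step 5: p0:(4,3)->(5,3) | p1:escaped | p2:(4,4)->(5,4)

(5,3) ESCAPED (5,4)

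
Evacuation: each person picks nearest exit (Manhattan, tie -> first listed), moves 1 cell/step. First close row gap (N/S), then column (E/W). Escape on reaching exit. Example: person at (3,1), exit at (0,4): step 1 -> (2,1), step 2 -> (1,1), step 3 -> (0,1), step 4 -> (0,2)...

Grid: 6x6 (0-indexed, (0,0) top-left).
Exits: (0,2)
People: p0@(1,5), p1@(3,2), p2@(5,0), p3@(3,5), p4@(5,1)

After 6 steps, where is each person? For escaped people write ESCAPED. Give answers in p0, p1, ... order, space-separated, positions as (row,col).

Step 1: p0:(1,5)->(0,5) | p1:(3,2)->(2,2) | p2:(5,0)->(4,0) | p3:(3,5)->(2,5) | p4:(5,1)->(4,1)
Step 2: p0:(0,5)->(0,4) | p1:(2,2)->(1,2) | p2:(4,0)->(3,0) | p3:(2,5)->(1,5) | p4:(4,1)->(3,1)
Step 3: p0:(0,4)->(0,3) | p1:(1,2)->(0,2)->EXIT | p2:(3,0)->(2,0) | p3:(1,5)->(0,5) | p4:(3,1)->(2,1)
Step 4: p0:(0,3)->(0,2)->EXIT | p1:escaped | p2:(2,0)->(1,0) | p3:(0,5)->(0,4) | p4:(2,1)->(1,1)
Step 5: p0:escaped | p1:escaped | p2:(1,0)->(0,0) | p3:(0,4)->(0,3) | p4:(1,1)->(0,1)
Step 6: p0:escaped | p1:escaped | p2:(0,0)->(0,1) | p3:(0,3)->(0,2)->EXIT | p4:(0,1)->(0,2)->EXIT

ESCAPED ESCAPED (0,1) ESCAPED ESCAPED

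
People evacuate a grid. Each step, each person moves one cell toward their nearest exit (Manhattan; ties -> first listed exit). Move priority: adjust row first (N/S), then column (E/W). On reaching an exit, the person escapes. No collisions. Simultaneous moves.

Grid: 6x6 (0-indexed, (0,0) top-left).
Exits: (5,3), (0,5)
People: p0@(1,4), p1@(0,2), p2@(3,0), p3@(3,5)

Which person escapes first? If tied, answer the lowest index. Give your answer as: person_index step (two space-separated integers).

Answer: 0 2

Derivation:
Step 1: p0:(1,4)->(0,4) | p1:(0,2)->(0,3) | p2:(3,0)->(4,0) | p3:(3,5)->(2,5)
Step 2: p0:(0,4)->(0,5)->EXIT | p1:(0,3)->(0,4) | p2:(4,0)->(5,0) | p3:(2,5)->(1,5)
Step 3: p0:escaped | p1:(0,4)->(0,5)->EXIT | p2:(5,0)->(5,1) | p3:(1,5)->(0,5)->EXIT
Step 4: p0:escaped | p1:escaped | p2:(5,1)->(5,2) | p3:escaped
Step 5: p0:escaped | p1:escaped | p2:(5,2)->(5,3)->EXIT | p3:escaped
Exit steps: [2, 3, 5, 3]
First to escape: p0 at step 2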